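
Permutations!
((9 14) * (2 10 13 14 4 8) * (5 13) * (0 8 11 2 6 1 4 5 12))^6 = ((0 8 6 1 4 11 2 10 12)(5 13 14 9))^6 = (0 2 1)(4 8 10)(5 14)(6 12 11)(9 13)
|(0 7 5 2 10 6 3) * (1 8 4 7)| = 10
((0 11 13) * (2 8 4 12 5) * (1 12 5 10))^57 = ((0 11 13)(1 12 10)(2 8 4 5))^57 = (13)(2 8 4 5)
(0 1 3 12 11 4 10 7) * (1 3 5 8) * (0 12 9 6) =[3, 5, 2, 9, 10, 8, 0, 12, 1, 6, 7, 4, 11] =(0 3 9 6)(1 5 8)(4 10 7 12 11)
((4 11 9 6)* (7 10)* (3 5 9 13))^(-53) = ((3 5 9 6 4 11 13)(7 10))^(-53) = (3 6 13 9 11 5 4)(7 10)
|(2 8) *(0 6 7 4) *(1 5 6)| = |(0 1 5 6 7 4)(2 8)| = 6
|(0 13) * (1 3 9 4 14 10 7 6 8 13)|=11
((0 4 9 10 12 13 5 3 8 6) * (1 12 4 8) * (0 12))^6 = ((0 8 6 12 13 5 3 1)(4 9 10))^6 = (0 3 13 6)(1 5 12 8)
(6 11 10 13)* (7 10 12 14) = (6 11 12 14 7 10 13) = [0, 1, 2, 3, 4, 5, 11, 10, 8, 9, 13, 12, 14, 6, 7]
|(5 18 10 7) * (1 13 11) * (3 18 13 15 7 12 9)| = |(1 15 7 5 13 11)(3 18 10 12 9)| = 30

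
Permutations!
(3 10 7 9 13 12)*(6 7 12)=(3 10 12)(6 7 9 13)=[0, 1, 2, 10, 4, 5, 7, 9, 8, 13, 12, 11, 3, 6]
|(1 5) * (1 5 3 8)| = |(1 3 8)| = 3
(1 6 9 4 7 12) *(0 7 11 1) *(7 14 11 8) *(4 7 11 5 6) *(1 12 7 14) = (0 1 4 8 11 12)(5 6 9 14) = [1, 4, 2, 3, 8, 6, 9, 7, 11, 14, 10, 12, 0, 13, 5]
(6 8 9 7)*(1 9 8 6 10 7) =[0, 9, 2, 3, 4, 5, 6, 10, 8, 1, 7] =(1 9)(7 10)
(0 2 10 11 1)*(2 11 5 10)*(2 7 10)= [11, 0, 7, 3, 4, 2, 6, 10, 8, 9, 5, 1]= (0 11 1)(2 7 10 5)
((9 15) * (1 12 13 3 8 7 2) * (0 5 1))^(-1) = (0 2 7 8 3 13 12 1 5)(9 15)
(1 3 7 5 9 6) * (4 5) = [0, 3, 2, 7, 5, 9, 1, 4, 8, 6] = (1 3 7 4 5 9 6)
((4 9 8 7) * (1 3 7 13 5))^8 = ((1 3 7 4 9 8 13 5))^8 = (13)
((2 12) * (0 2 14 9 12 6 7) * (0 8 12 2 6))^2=(0 7 12 9)(2 6 8 14)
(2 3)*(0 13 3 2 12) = [13, 1, 2, 12, 4, 5, 6, 7, 8, 9, 10, 11, 0, 3] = (0 13 3 12)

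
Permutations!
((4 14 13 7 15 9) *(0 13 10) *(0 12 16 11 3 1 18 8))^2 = (0 7 9 14 12 11 1 8 13 15 4 10 16 3 18)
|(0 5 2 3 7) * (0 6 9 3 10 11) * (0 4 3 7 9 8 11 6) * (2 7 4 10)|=|(0 5 7)(3 9 4)(6 8 11 10)|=12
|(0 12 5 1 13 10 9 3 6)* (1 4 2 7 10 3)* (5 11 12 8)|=|(0 8 5 4 2 7 10 9 1 13 3 6)(11 12)|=12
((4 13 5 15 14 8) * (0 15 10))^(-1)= (0 10 5 13 4 8 14 15)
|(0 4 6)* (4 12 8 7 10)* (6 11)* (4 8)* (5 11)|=|(0 12 4 5 11 6)(7 10 8)|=6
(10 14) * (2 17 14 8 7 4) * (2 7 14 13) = [0, 1, 17, 3, 7, 5, 6, 4, 14, 9, 8, 11, 12, 2, 10, 15, 16, 13] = (2 17 13)(4 7)(8 14 10)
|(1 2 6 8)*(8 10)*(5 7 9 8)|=|(1 2 6 10 5 7 9 8)|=8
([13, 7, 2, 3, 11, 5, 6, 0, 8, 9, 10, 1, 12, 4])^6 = (13)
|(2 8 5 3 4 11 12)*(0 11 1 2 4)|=9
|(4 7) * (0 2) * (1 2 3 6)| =10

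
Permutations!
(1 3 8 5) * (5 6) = [0, 3, 2, 8, 4, 1, 5, 7, 6] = (1 3 8 6 5)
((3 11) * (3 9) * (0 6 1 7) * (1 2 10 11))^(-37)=((0 6 2 10 11 9 3 1 7))^(-37)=(0 7 1 3 9 11 10 2 6)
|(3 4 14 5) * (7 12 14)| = 6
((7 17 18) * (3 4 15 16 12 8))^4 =((3 4 15 16 12 8)(7 17 18))^4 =(3 12 15)(4 8 16)(7 17 18)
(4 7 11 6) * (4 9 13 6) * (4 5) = [0, 1, 2, 3, 7, 4, 9, 11, 8, 13, 10, 5, 12, 6] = (4 7 11 5)(6 9 13)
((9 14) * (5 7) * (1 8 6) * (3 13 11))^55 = ((1 8 6)(3 13 11)(5 7)(9 14))^55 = (1 8 6)(3 13 11)(5 7)(9 14)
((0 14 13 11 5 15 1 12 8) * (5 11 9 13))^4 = ((0 14 5 15 1 12 8)(9 13))^4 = (0 1 14 12 5 8 15)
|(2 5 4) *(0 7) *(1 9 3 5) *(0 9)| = |(0 7 9 3 5 4 2 1)| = 8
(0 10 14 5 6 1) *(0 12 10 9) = [9, 12, 2, 3, 4, 6, 1, 7, 8, 0, 14, 11, 10, 13, 5] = (0 9)(1 12 10 14 5 6)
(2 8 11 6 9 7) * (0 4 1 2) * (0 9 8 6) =(0 4 1 2 6 8 11)(7 9) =[4, 2, 6, 3, 1, 5, 8, 9, 11, 7, 10, 0]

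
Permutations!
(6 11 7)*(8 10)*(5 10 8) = [0, 1, 2, 3, 4, 10, 11, 6, 8, 9, 5, 7] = (5 10)(6 11 7)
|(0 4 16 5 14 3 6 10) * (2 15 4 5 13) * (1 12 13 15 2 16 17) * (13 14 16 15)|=|(0 5 16 13 15 4 17 1 12 14 3 6 10)|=13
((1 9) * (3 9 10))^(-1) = ((1 10 3 9))^(-1) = (1 9 3 10)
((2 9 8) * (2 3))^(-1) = (2 3 8 9)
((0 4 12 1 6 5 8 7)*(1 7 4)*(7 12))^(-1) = ((12)(0 1 6 5 8 4 7))^(-1) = (12)(0 7 4 8 5 6 1)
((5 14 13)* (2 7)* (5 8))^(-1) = (2 7)(5 8 13 14)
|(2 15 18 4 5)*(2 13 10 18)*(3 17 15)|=|(2 3 17 15)(4 5 13 10 18)|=20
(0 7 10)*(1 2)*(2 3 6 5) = [7, 3, 1, 6, 4, 2, 5, 10, 8, 9, 0] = (0 7 10)(1 3 6 5 2)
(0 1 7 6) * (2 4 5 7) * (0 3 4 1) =[0, 2, 1, 4, 5, 7, 3, 6] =(1 2)(3 4 5 7 6)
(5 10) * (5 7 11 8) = (5 10 7 11 8) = [0, 1, 2, 3, 4, 10, 6, 11, 5, 9, 7, 8]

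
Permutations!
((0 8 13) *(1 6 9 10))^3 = ((0 8 13)(1 6 9 10))^3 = (13)(1 10 9 6)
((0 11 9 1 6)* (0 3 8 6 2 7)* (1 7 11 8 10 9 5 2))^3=((0 8 6 3 10 9 7)(2 11 5))^3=(11)(0 3 7 6 9 8 10)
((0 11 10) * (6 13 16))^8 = (0 10 11)(6 16 13)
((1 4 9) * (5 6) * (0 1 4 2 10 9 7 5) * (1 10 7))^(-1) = ((0 10 9 4 1 2 7 5 6))^(-1) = (0 6 5 7 2 1 4 9 10)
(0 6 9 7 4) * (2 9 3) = (0 6 3 2 9 7 4) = [6, 1, 9, 2, 0, 5, 3, 4, 8, 7]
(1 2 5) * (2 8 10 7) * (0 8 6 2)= (0 8 10 7)(1 6 2 5)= [8, 6, 5, 3, 4, 1, 2, 0, 10, 9, 7]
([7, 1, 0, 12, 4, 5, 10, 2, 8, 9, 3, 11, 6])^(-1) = (0 2 7)(3 10 6 12)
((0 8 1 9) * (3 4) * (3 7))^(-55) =((0 8 1 9)(3 4 7))^(-55) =(0 8 1 9)(3 7 4)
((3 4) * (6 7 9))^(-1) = (3 4)(6 9 7) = ((3 4)(6 7 9))^(-1)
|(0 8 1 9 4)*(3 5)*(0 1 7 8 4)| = 4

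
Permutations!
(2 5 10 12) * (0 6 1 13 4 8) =[6, 13, 5, 3, 8, 10, 1, 7, 0, 9, 12, 11, 2, 4] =(0 6 1 13 4 8)(2 5 10 12)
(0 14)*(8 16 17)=[14, 1, 2, 3, 4, 5, 6, 7, 16, 9, 10, 11, 12, 13, 0, 15, 17, 8]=(0 14)(8 16 17)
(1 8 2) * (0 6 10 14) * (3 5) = [6, 8, 1, 5, 4, 3, 10, 7, 2, 9, 14, 11, 12, 13, 0] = (0 6 10 14)(1 8 2)(3 5)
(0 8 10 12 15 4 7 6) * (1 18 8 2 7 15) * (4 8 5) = (0 2 7 6)(1 18 5 4 15 8 10 12) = [2, 18, 7, 3, 15, 4, 0, 6, 10, 9, 12, 11, 1, 13, 14, 8, 16, 17, 5]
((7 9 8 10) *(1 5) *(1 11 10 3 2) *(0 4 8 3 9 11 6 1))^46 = ((0 4 8 9 3 2)(1 5 6)(7 11 10))^46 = (0 3 8)(1 5 6)(2 9 4)(7 11 10)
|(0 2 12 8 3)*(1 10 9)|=15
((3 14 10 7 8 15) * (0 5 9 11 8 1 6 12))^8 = (0 10 11 6 3 5 7 8 12 14 9 1 15)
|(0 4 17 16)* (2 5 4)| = |(0 2 5 4 17 16)| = 6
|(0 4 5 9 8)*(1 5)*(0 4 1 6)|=|(0 1 5 9 8 4 6)|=7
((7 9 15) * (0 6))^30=(15)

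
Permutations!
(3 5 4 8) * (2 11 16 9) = [0, 1, 11, 5, 8, 4, 6, 7, 3, 2, 10, 16, 12, 13, 14, 15, 9] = (2 11 16 9)(3 5 4 8)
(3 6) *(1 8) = (1 8)(3 6) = [0, 8, 2, 6, 4, 5, 3, 7, 1]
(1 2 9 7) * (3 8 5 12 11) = (1 2 9 7)(3 8 5 12 11) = [0, 2, 9, 8, 4, 12, 6, 1, 5, 7, 10, 3, 11]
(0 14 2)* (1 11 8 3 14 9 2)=[9, 11, 0, 14, 4, 5, 6, 7, 3, 2, 10, 8, 12, 13, 1]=(0 9 2)(1 11 8 3 14)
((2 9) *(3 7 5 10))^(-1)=((2 9)(3 7 5 10))^(-1)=(2 9)(3 10 5 7)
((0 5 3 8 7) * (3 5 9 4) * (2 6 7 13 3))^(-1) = ((0 9 4 2 6 7)(3 8 13))^(-1) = (0 7 6 2 4 9)(3 13 8)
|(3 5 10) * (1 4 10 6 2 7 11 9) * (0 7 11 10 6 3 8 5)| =|(0 7 10 8 5 3)(1 4 6 2 11 9)| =6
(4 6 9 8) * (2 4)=(2 4 6 9 8)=[0, 1, 4, 3, 6, 5, 9, 7, 2, 8]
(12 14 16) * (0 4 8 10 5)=(0 4 8 10 5)(12 14 16)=[4, 1, 2, 3, 8, 0, 6, 7, 10, 9, 5, 11, 14, 13, 16, 15, 12]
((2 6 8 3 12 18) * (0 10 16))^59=(0 16 10)(2 18 12 3 8 6)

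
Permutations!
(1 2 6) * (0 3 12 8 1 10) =(0 3 12 8 1 2 6 10) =[3, 2, 6, 12, 4, 5, 10, 7, 1, 9, 0, 11, 8]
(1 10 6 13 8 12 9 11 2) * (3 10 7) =(1 7 3 10 6 13 8 12 9 11 2) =[0, 7, 1, 10, 4, 5, 13, 3, 12, 11, 6, 2, 9, 8]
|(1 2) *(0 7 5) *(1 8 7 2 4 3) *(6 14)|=|(0 2 8 7 5)(1 4 3)(6 14)|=30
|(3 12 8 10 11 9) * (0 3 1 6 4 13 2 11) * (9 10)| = |(0 3 12 8 9 1 6 4 13 2 11 10)| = 12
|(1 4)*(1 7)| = |(1 4 7)| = 3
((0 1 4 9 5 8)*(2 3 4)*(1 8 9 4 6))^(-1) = ((0 8)(1 2 3 6)(5 9))^(-1) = (0 8)(1 6 3 2)(5 9)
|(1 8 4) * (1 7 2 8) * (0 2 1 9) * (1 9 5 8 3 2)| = 14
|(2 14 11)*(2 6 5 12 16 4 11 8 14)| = 6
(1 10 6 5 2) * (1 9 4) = [0, 10, 9, 3, 1, 2, 5, 7, 8, 4, 6] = (1 10 6 5 2 9 4)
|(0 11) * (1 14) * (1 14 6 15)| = 6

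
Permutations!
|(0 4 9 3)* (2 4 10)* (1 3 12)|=8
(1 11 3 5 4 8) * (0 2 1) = (0 2 1 11 3 5 4 8) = [2, 11, 1, 5, 8, 4, 6, 7, 0, 9, 10, 3]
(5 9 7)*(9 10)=(5 10 9 7)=[0, 1, 2, 3, 4, 10, 6, 5, 8, 7, 9]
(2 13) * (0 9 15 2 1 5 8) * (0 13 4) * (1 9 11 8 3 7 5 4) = (0 11 8 13 9 15 2 1 4)(3 7 5) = [11, 4, 1, 7, 0, 3, 6, 5, 13, 15, 10, 8, 12, 9, 14, 2]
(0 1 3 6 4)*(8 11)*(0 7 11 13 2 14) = (0 1 3 6 4 7 11 8 13 2 14) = [1, 3, 14, 6, 7, 5, 4, 11, 13, 9, 10, 8, 12, 2, 0]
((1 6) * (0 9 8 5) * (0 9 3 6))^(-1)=(0 1 6 3)(5 8 9)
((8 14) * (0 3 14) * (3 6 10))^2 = (0 10 14)(3 8 6)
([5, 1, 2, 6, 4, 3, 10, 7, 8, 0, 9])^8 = [3, 1, 2, 10, 4, 6, 9, 7, 8, 5, 0]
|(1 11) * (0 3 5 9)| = 4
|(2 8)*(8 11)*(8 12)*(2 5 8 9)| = 4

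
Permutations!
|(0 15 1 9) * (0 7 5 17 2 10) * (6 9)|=|(0 15 1 6 9 7 5 17 2 10)|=10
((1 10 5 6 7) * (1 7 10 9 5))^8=(1 6 9 10 5)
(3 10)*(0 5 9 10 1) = (0 5 9 10 3 1) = [5, 0, 2, 1, 4, 9, 6, 7, 8, 10, 3]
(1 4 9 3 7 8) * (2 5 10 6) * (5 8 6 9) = [0, 4, 8, 7, 5, 10, 2, 6, 1, 3, 9] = (1 4 5 10 9 3 7 6 2 8)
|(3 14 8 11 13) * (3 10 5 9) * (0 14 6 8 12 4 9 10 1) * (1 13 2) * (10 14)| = |(0 10 5 14 12 4 9 3 6 8 11 2 1)| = 13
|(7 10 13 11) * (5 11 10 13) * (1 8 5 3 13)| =15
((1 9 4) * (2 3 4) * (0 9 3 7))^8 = ((0 9 2 7)(1 3 4))^8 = (9)(1 4 3)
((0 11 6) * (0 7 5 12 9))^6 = ((0 11 6 7 5 12 9))^6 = (0 9 12 5 7 6 11)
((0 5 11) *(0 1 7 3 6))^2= (0 11 7 6 5 1 3)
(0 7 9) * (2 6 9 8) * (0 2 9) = (0 7 8 9 2 6) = [7, 1, 6, 3, 4, 5, 0, 8, 9, 2]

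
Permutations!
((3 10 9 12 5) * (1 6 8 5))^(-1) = (1 12 9 10 3 5 8 6)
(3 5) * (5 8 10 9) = [0, 1, 2, 8, 4, 3, 6, 7, 10, 5, 9] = (3 8 10 9 5)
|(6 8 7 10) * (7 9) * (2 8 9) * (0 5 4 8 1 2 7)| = |(0 5 4 8 7 10 6 9)(1 2)| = 8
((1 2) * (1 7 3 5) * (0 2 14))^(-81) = (0 3 14 7 1 2 5)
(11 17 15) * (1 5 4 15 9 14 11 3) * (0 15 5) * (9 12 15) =(0 9 14 11 17 12 15 3 1)(4 5) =[9, 0, 2, 1, 5, 4, 6, 7, 8, 14, 10, 17, 15, 13, 11, 3, 16, 12]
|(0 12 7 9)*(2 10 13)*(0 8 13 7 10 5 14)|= |(0 12 10 7 9 8 13 2 5 14)|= 10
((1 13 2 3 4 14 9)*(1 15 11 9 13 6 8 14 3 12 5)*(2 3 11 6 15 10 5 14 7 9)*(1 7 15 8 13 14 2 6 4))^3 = ((1 8 15 4 11 6 13 3)(2 12)(5 7 9 10))^3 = (1 4 13 8 11 3 15 6)(2 12)(5 10 9 7)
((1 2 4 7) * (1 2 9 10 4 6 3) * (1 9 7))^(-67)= (1 9 2 4 3 7 10 6)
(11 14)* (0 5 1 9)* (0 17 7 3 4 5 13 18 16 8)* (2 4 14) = (0 13 18 16 8)(1 9 17 7 3 14 11 2 4 5) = [13, 9, 4, 14, 5, 1, 6, 3, 0, 17, 10, 2, 12, 18, 11, 15, 8, 7, 16]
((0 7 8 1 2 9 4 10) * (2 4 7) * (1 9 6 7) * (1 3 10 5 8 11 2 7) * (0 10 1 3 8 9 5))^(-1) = (0 4 1 3 6 2 11 7)(5 8 9)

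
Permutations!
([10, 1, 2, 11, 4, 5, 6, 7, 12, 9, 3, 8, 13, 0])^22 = [10, 1, 2, 11, 4, 5, 6, 7, 12, 9, 3, 8, 13, 0]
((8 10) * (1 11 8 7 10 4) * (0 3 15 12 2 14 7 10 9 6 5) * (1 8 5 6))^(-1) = (0 5 11 1 9 7 14 2 12 15 3)(4 8)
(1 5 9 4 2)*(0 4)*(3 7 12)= (0 4 2 1 5 9)(3 7 12)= [4, 5, 1, 7, 2, 9, 6, 12, 8, 0, 10, 11, 3]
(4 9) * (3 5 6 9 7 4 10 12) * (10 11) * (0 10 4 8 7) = (0 10 12 3 5 6 9 11 4)(7 8) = [10, 1, 2, 5, 0, 6, 9, 8, 7, 11, 12, 4, 3]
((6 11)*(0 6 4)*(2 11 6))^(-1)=((0 2 11 4))^(-1)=(0 4 11 2)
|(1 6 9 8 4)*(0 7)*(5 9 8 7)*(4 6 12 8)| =20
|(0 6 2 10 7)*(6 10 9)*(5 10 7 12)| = |(0 7)(2 9 6)(5 10 12)| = 6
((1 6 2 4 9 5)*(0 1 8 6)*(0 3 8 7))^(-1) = ((0 1 3 8 6 2 4 9 5 7))^(-1) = (0 7 5 9 4 2 6 8 3 1)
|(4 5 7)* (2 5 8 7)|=6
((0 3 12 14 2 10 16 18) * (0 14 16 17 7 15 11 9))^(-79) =(0 9 11 15 7 17 10 2 14 18 16 12 3)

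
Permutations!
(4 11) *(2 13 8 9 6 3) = [0, 1, 13, 2, 11, 5, 3, 7, 9, 6, 10, 4, 12, 8] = (2 13 8 9 6 3)(4 11)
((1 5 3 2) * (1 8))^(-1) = (1 8 2 3 5)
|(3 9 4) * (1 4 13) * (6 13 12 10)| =8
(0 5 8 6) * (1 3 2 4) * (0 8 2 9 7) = (0 5 2 4 1 3 9 7)(6 8) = [5, 3, 4, 9, 1, 2, 8, 0, 6, 7]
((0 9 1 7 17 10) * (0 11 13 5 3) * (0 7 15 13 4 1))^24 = ((0 9)(1 15 13 5 3 7 17 10 11 4))^24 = (1 3 11 13 17)(4 5 10 15 7)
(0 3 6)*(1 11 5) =(0 3 6)(1 11 5) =[3, 11, 2, 6, 4, 1, 0, 7, 8, 9, 10, 5]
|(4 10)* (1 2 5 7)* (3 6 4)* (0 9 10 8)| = 28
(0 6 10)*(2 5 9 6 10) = [10, 1, 5, 3, 4, 9, 2, 7, 8, 6, 0] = (0 10)(2 5 9 6)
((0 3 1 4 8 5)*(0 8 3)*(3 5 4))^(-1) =((1 3)(4 5 8))^(-1) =(1 3)(4 8 5)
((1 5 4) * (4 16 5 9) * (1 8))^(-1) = ((1 9 4 8)(5 16))^(-1) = (1 8 4 9)(5 16)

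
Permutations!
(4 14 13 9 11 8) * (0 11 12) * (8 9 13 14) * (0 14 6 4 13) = (0 11 9 12 14 6 4 8 13) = [11, 1, 2, 3, 8, 5, 4, 7, 13, 12, 10, 9, 14, 0, 6]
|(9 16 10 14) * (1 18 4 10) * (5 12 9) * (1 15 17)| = 11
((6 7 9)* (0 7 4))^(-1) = (0 4 6 9 7) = ((0 7 9 6 4))^(-1)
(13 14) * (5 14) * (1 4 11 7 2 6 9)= (1 4 11 7 2 6 9)(5 14 13)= [0, 4, 6, 3, 11, 14, 9, 2, 8, 1, 10, 7, 12, 5, 13]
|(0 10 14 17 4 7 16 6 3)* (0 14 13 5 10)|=21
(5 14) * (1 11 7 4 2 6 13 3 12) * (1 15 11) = (2 6 13 3 12 15 11 7 4)(5 14) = [0, 1, 6, 12, 2, 14, 13, 4, 8, 9, 10, 7, 15, 3, 5, 11]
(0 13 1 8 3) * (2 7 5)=(0 13 1 8 3)(2 7 5)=[13, 8, 7, 0, 4, 2, 6, 5, 3, 9, 10, 11, 12, 1]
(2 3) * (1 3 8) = (1 3 2 8) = [0, 3, 8, 2, 4, 5, 6, 7, 1]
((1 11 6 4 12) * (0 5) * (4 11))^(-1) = ((0 5)(1 4 12)(6 11))^(-1) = (0 5)(1 12 4)(6 11)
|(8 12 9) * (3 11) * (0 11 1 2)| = |(0 11 3 1 2)(8 12 9)| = 15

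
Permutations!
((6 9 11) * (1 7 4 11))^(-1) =((1 7 4 11 6 9))^(-1) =(1 9 6 11 4 7)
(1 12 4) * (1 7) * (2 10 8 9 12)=(1 2 10 8 9 12 4 7)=[0, 2, 10, 3, 7, 5, 6, 1, 9, 12, 8, 11, 4]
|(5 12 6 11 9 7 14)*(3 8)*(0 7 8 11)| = 12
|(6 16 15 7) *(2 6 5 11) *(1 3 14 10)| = 28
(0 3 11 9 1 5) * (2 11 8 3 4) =(0 4 2 11 9 1 5)(3 8) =[4, 5, 11, 8, 2, 0, 6, 7, 3, 1, 10, 9]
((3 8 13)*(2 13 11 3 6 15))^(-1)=((2 13 6 15)(3 8 11))^(-1)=(2 15 6 13)(3 11 8)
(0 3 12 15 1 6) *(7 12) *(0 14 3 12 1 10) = (0 12 15 10)(1 6 14 3 7) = [12, 6, 2, 7, 4, 5, 14, 1, 8, 9, 0, 11, 15, 13, 3, 10]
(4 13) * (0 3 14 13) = (0 3 14 13 4) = [3, 1, 2, 14, 0, 5, 6, 7, 8, 9, 10, 11, 12, 4, 13]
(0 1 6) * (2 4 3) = [1, 6, 4, 2, 3, 5, 0] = (0 1 6)(2 4 3)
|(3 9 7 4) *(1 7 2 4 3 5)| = 7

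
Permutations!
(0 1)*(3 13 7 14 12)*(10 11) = (0 1)(3 13 7 14 12)(10 11) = [1, 0, 2, 13, 4, 5, 6, 14, 8, 9, 11, 10, 3, 7, 12]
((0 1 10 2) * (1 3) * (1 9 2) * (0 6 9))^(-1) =(0 3)(1 10)(2 9 6)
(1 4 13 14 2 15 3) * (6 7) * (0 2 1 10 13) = (0 2 15 3 10 13 14 1 4)(6 7) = [2, 4, 15, 10, 0, 5, 7, 6, 8, 9, 13, 11, 12, 14, 1, 3]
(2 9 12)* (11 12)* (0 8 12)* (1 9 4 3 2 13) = [8, 9, 4, 2, 3, 5, 6, 7, 12, 11, 10, 0, 13, 1] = (0 8 12 13 1 9 11)(2 4 3)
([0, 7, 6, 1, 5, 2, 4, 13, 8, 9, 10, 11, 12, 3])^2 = (1 13)(2 4)(3 7)(5 6)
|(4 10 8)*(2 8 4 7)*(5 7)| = |(2 8 5 7)(4 10)| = 4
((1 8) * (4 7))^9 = (1 8)(4 7)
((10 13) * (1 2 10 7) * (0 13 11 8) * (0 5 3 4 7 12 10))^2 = ((0 13 12 10 11 8 5 3 4 7 1 2))^2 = (0 12 11 5 4 1)(2 13 10 8 3 7)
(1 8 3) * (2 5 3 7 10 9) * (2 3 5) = (1 8 7 10 9 3) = [0, 8, 2, 1, 4, 5, 6, 10, 7, 3, 9]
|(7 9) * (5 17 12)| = 6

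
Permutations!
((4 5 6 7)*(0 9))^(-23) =(0 9)(4 5 6 7)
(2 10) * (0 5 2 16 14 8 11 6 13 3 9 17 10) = (0 5 2)(3 9 17 10 16 14 8 11 6 13) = [5, 1, 0, 9, 4, 2, 13, 7, 11, 17, 16, 6, 12, 3, 8, 15, 14, 10]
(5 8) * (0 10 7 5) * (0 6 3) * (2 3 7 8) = (0 10 8 6 7 5 2 3) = [10, 1, 3, 0, 4, 2, 7, 5, 6, 9, 8]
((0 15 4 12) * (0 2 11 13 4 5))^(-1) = ((0 15 5)(2 11 13 4 12))^(-1) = (0 5 15)(2 12 4 13 11)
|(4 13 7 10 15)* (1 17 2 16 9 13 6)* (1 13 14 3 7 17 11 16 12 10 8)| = 8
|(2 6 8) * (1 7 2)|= |(1 7 2 6 8)|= 5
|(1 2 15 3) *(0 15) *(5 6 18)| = |(0 15 3 1 2)(5 6 18)| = 15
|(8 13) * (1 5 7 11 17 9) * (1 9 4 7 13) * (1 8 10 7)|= 8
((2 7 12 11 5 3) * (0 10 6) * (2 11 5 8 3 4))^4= (0 10 6)(2 4 5 12 7)(3 11 8)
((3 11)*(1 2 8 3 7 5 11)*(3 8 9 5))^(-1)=(1 3 7 11 5 9 2)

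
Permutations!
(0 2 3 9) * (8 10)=(0 2 3 9)(8 10)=[2, 1, 3, 9, 4, 5, 6, 7, 10, 0, 8]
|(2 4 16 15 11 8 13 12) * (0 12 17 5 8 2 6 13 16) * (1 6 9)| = |(0 12 9 1 6 13 17 5 8 16 15 11 2 4)| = 14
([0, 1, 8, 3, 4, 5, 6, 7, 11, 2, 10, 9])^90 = [0, 1, 11, 3, 4, 5, 6, 7, 9, 8, 10, 2]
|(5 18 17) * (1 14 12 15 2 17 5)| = 6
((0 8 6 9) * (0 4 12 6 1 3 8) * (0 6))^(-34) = (0 6 9 4 12)(1 8 3)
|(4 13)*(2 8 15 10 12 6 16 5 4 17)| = |(2 8 15 10 12 6 16 5 4 13 17)| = 11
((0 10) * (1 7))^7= (0 10)(1 7)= ((0 10)(1 7))^7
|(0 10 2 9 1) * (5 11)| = 10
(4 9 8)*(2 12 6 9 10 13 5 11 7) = (2 12 6 9 8 4 10 13 5 11 7) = [0, 1, 12, 3, 10, 11, 9, 2, 4, 8, 13, 7, 6, 5]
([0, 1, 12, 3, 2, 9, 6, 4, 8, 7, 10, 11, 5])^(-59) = (2 12 5 9 7 4)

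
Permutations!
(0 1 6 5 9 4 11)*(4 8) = (0 1 6 5 9 8 4 11) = [1, 6, 2, 3, 11, 9, 5, 7, 4, 8, 10, 0]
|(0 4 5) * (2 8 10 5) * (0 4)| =5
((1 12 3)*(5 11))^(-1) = (1 3 12)(5 11)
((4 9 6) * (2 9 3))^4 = ((2 9 6 4 3))^4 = (2 3 4 6 9)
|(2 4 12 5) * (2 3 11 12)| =|(2 4)(3 11 12 5)| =4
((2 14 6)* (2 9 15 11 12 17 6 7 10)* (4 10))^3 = (2 4 14 10 7)(6 11)(9 12)(15 17)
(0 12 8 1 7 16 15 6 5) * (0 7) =[12, 0, 2, 3, 4, 7, 5, 16, 1, 9, 10, 11, 8, 13, 14, 6, 15] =(0 12 8 1)(5 7 16 15 6)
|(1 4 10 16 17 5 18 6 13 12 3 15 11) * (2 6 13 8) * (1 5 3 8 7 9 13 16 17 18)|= 56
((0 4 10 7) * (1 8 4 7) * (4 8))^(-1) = ((0 7)(1 4 10))^(-1) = (0 7)(1 10 4)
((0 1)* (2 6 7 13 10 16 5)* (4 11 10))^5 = ((0 1)(2 6 7 13 4 11 10 16 5))^5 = (0 1)(2 11 6 10 7 16 13 5 4)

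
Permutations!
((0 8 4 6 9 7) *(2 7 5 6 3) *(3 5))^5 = (0 9 8 3 4 2 5 7 6)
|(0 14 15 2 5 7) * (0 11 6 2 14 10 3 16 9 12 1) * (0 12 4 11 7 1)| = |(0 10 3 16 9 4 11 6 2 5 1 12)(14 15)| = 12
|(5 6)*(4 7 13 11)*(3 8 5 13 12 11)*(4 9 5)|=10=|(3 8 4 7 12 11 9 5 6 13)|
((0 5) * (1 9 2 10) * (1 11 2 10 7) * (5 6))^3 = (1 11)(2 9)(7 10)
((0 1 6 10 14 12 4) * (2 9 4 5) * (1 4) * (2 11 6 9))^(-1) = (0 4)(1 9)(5 12 14 10 6 11)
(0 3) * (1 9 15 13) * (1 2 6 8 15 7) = [3, 9, 6, 0, 4, 5, 8, 1, 15, 7, 10, 11, 12, 2, 14, 13] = (0 3)(1 9 7)(2 6 8 15 13)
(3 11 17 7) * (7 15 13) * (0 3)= (0 3 11 17 15 13 7)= [3, 1, 2, 11, 4, 5, 6, 0, 8, 9, 10, 17, 12, 7, 14, 13, 16, 15]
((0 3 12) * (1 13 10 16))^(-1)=((0 3 12)(1 13 10 16))^(-1)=(0 12 3)(1 16 10 13)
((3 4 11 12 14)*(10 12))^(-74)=((3 4 11 10 12 14))^(-74)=(3 12 11)(4 14 10)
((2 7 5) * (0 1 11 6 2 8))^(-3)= (0 7 11 8 2 1 5 6)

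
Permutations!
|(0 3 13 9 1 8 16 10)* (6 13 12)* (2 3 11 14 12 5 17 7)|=|(0 11 14 12 6 13 9 1 8 16 10)(2 3 5 17 7)|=55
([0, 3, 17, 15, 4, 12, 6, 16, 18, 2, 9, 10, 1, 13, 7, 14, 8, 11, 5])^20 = [0, 1, 2, 3, 4, 5, 6, 7, 8, 9, 10, 11, 12, 13, 14, 15, 16, 17, 18]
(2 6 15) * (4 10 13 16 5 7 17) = [0, 1, 6, 3, 10, 7, 15, 17, 8, 9, 13, 11, 12, 16, 14, 2, 5, 4] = (2 6 15)(4 10 13 16 5 7 17)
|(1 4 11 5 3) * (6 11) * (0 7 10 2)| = |(0 7 10 2)(1 4 6 11 5 3)| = 12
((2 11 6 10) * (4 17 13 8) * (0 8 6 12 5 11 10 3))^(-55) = (0 8 4 17 13 6 3)(2 10)(5 12 11)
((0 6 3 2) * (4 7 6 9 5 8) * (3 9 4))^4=((0 4 7 6 9 5 8 3 2))^4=(0 9 2 6 3 7 8 4 5)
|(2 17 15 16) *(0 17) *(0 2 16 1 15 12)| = 6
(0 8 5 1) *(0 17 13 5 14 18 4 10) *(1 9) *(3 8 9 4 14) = (0 9 1 17 13 5 4 10)(3 8)(14 18) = [9, 17, 2, 8, 10, 4, 6, 7, 3, 1, 0, 11, 12, 5, 18, 15, 16, 13, 14]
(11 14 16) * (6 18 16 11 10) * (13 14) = (6 18 16 10)(11 13 14) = [0, 1, 2, 3, 4, 5, 18, 7, 8, 9, 6, 13, 12, 14, 11, 15, 10, 17, 16]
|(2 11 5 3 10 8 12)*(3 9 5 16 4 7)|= 18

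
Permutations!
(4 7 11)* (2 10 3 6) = (2 10 3 6)(4 7 11) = [0, 1, 10, 6, 7, 5, 2, 11, 8, 9, 3, 4]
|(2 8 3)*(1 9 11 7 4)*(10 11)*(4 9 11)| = 6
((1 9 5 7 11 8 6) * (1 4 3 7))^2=((1 9 5)(3 7 11 8 6 4))^2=(1 5 9)(3 11 6)(4 7 8)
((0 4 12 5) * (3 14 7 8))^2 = (0 12)(3 7)(4 5)(8 14)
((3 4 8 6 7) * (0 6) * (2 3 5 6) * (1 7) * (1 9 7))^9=(0 8 4 3 2)(5 6 9 7)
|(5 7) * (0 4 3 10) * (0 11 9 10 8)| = |(0 4 3 8)(5 7)(9 10 11)| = 12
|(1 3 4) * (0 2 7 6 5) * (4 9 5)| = |(0 2 7 6 4 1 3 9 5)| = 9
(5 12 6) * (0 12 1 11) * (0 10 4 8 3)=(0 12 6 5 1 11 10 4 8 3)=[12, 11, 2, 0, 8, 1, 5, 7, 3, 9, 4, 10, 6]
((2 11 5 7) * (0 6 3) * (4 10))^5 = ((0 6 3)(2 11 5 7)(4 10))^5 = (0 3 6)(2 11 5 7)(4 10)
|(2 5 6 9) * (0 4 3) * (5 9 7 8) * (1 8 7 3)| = 14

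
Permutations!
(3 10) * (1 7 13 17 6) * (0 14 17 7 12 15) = (0 14 17 6 1 12 15)(3 10)(7 13) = [14, 12, 2, 10, 4, 5, 1, 13, 8, 9, 3, 11, 15, 7, 17, 0, 16, 6]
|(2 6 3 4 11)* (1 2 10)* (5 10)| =|(1 2 6 3 4 11 5 10)| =8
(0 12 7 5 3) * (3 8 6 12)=(0 3)(5 8 6 12 7)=[3, 1, 2, 0, 4, 8, 12, 5, 6, 9, 10, 11, 7]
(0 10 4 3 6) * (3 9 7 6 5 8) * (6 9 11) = (0 10 4 11 6)(3 5 8)(7 9) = [10, 1, 2, 5, 11, 8, 0, 9, 3, 7, 4, 6]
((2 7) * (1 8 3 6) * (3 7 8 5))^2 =(1 3)(2 7 8)(5 6)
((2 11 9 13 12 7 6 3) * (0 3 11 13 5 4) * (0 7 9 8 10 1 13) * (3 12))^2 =(0 9 4 6 8 1 3)(2 12 5 7 11 10 13)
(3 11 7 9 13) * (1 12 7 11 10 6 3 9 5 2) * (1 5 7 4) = (1 12 4)(2 5)(3 10 6)(9 13) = [0, 12, 5, 10, 1, 2, 3, 7, 8, 13, 6, 11, 4, 9]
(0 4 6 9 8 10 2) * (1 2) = (0 4 6 9 8 10 1 2) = [4, 2, 0, 3, 6, 5, 9, 7, 10, 8, 1]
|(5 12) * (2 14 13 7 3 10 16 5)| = 9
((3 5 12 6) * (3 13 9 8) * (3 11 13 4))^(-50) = (8 13)(9 11)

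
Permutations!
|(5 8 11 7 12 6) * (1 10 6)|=|(1 10 6 5 8 11 7 12)|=8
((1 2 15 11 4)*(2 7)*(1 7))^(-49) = ((2 15 11 4 7))^(-49) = (2 15 11 4 7)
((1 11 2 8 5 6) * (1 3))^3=(1 8 3 2 6 11 5)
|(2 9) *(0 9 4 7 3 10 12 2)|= 6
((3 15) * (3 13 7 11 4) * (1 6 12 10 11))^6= ((1 6 12 10 11 4 3 15 13 7))^6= (1 3 12 13 11)(4 6 15 10 7)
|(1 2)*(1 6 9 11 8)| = |(1 2 6 9 11 8)| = 6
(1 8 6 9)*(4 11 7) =(1 8 6 9)(4 11 7) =[0, 8, 2, 3, 11, 5, 9, 4, 6, 1, 10, 7]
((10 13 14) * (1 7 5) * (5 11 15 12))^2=(1 11 12)(5 7 15)(10 14 13)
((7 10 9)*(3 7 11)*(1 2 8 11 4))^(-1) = (1 4 9 10 7 3 11 8 2)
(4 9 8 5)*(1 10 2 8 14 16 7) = [0, 10, 8, 3, 9, 4, 6, 1, 5, 14, 2, 11, 12, 13, 16, 15, 7] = (1 10 2 8 5 4 9 14 16 7)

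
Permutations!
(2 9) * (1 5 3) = [0, 5, 9, 1, 4, 3, 6, 7, 8, 2] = (1 5 3)(2 9)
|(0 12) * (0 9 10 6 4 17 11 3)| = |(0 12 9 10 6 4 17 11 3)| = 9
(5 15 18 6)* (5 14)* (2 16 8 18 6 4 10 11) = (2 16 8 18 4 10 11)(5 15 6 14) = [0, 1, 16, 3, 10, 15, 14, 7, 18, 9, 11, 2, 12, 13, 5, 6, 8, 17, 4]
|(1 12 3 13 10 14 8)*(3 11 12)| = 6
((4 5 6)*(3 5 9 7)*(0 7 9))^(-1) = (9)(0 4 6 5 3 7)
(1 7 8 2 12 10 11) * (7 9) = (1 9 7 8 2 12 10 11) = [0, 9, 12, 3, 4, 5, 6, 8, 2, 7, 11, 1, 10]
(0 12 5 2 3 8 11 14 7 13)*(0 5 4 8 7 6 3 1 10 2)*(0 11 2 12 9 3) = (0 9 3 7 13 5 11 14 6)(1 10 12 4 8 2) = [9, 10, 1, 7, 8, 11, 0, 13, 2, 3, 12, 14, 4, 5, 6]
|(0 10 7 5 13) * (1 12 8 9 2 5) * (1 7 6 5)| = 5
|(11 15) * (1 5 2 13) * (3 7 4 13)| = 14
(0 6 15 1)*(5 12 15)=(0 6 5 12 15 1)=[6, 0, 2, 3, 4, 12, 5, 7, 8, 9, 10, 11, 15, 13, 14, 1]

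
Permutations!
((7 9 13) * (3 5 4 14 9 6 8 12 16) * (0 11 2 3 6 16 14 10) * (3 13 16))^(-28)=(0 10 4 5 3 7 13 2 11)(6 12 9)(8 14 16)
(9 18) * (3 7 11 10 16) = (3 7 11 10 16)(9 18) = [0, 1, 2, 7, 4, 5, 6, 11, 8, 18, 16, 10, 12, 13, 14, 15, 3, 17, 9]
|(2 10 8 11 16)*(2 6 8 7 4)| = 4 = |(2 10 7 4)(6 8 11 16)|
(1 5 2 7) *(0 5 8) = (0 5 2 7 1 8) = [5, 8, 7, 3, 4, 2, 6, 1, 0]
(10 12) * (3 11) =(3 11)(10 12) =[0, 1, 2, 11, 4, 5, 6, 7, 8, 9, 12, 3, 10]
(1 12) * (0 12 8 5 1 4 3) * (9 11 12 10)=[10, 8, 2, 0, 3, 1, 6, 7, 5, 11, 9, 12, 4]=(0 10 9 11 12 4 3)(1 8 5)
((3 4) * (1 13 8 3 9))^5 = (1 9 4 3 8 13)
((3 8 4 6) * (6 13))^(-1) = (3 6 13 4 8)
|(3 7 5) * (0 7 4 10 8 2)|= |(0 7 5 3 4 10 8 2)|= 8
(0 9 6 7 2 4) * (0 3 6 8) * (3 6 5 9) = (0 3 5 9 8)(2 4 6 7) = [3, 1, 4, 5, 6, 9, 7, 2, 0, 8]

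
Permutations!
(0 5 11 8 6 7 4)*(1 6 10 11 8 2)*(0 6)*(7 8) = (0 5 7 4 6 8 10 11 2 1) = [5, 0, 1, 3, 6, 7, 8, 4, 10, 9, 11, 2]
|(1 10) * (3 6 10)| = 4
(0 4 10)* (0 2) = (0 4 10 2) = [4, 1, 0, 3, 10, 5, 6, 7, 8, 9, 2]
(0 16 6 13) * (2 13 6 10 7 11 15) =(0 16 10 7 11 15 2 13) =[16, 1, 13, 3, 4, 5, 6, 11, 8, 9, 7, 15, 12, 0, 14, 2, 10]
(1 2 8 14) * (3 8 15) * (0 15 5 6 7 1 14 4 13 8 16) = [15, 2, 5, 16, 13, 6, 7, 1, 4, 9, 10, 11, 12, 8, 14, 3, 0] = (0 15 3 16)(1 2 5 6 7)(4 13 8)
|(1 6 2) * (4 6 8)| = 5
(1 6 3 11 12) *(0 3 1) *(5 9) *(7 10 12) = (0 3 11 7 10 12)(1 6)(5 9) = [3, 6, 2, 11, 4, 9, 1, 10, 8, 5, 12, 7, 0]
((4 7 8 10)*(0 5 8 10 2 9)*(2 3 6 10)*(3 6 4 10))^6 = ((10)(0 5 8 6 3 4 7 2 9))^6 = (10)(0 7 6)(2 3 5)(4 8 9)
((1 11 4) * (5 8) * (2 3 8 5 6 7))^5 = (1 4 11)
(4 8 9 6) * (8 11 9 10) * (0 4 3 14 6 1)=(0 4 11 9 1)(3 14 6)(8 10)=[4, 0, 2, 14, 11, 5, 3, 7, 10, 1, 8, 9, 12, 13, 6]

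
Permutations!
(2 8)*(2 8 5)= (8)(2 5)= [0, 1, 5, 3, 4, 2, 6, 7, 8]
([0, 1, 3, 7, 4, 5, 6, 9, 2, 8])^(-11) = [0, 1, 8, 2, 4, 5, 6, 3, 9, 7]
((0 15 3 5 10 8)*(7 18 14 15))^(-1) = (0 8 10 5 3 15 14 18 7)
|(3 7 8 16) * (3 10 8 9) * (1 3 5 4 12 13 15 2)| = 30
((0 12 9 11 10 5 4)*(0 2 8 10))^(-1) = ((0 12 9 11)(2 8 10 5 4))^(-1) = (0 11 9 12)(2 4 5 10 8)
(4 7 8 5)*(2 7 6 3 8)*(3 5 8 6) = (8)(2 7)(3 6 5 4) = [0, 1, 7, 6, 3, 4, 5, 2, 8]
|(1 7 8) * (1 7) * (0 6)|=2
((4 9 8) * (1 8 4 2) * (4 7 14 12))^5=((1 8 2)(4 9 7 14 12))^5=(14)(1 2 8)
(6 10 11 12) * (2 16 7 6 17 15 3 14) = (2 16 7 6 10 11 12 17 15 3 14) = [0, 1, 16, 14, 4, 5, 10, 6, 8, 9, 11, 12, 17, 13, 2, 3, 7, 15]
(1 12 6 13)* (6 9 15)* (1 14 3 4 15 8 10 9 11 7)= (1 12 11 7)(3 4 15 6 13 14)(8 10 9)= [0, 12, 2, 4, 15, 5, 13, 1, 10, 8, 9, 7, 11, 14, 3, 6]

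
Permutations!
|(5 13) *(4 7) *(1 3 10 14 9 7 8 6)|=|(1 3 10 14 9 7 4 8 6)(5 13)|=18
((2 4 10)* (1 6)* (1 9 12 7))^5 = (12)(2 10 4)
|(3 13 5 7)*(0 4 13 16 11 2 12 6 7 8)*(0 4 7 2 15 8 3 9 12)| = 24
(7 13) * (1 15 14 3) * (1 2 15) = [0, 1, 15, 2, 4, 5, 6, 13, 8, 9, 10, 11, 12, 7, 3, 14] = (2 15 14 3)(7 13)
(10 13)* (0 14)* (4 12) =(0 14)(4 12)(10 13) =[14, 1, 2, 3, 12, 5, 6, 7, 8, 9, 13, 11, 4, 10, 0]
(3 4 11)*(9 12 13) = (3 4 11)(9 12 13) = [0, 1, 2, 4, 11, 5, 6, 7, 8, 12, 10, 3, 13, 9]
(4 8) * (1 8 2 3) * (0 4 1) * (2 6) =[4, 8, 3, 0, 6, 5, 2, 7, 1] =(0 4 6 2 3)(1 8)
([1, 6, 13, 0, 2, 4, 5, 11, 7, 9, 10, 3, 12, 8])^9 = (0 11 8 2 5 1 3 7 13 4 6)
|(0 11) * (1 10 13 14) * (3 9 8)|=12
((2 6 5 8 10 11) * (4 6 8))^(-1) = ((2 8 10 11)(4 6 5))^(-1) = (2 11 10 8)(4 5 6)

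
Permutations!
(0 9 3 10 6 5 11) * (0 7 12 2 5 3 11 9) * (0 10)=(0 10 6 3)(2 5 9 11 7 12)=[10, 1, 5, 0, 4, 9, 3, 12, 8, 11, 6, 7, 2]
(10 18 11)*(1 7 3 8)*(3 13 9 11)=(1 7 13 9 11 10 18 3 8)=[0, 7, 2, 8, 4, 5, 6, 13, 1, 11, 18, 10, 12, 9, 14, 15, 16, 17, 3]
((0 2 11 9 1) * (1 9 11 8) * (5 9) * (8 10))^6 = ((11)(0 2 10 8 1)(5 9))^6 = (11)(0 2 10 8 1)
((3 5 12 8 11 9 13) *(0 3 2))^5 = ((0 3 5 12 8 11 9 13 2))^5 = (0 11 3 9 5 13 12 2 8)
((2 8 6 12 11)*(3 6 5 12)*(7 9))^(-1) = ((2 8 5 12 11)(3 6)(7 9))^(-1) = (2 11 12 5 8)(3 6)(7 9)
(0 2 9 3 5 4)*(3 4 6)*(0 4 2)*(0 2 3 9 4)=(0 2 4)(3 5 6 9)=[2, 1, 4, 5, 0, 6, 9, 7, 8, 3]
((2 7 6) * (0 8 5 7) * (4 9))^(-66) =(9)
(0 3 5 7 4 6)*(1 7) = (0 3 5 1 7 4 6) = [3, 7, 2, 5, 6, 1, 0, 4]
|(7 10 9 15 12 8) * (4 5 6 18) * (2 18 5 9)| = 18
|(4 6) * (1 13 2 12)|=4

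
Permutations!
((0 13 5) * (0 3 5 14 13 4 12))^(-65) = ((0 4 12)(3 5)(13 14))^(-65) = (0 4 12)(3 5)(13 14)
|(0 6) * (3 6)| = |(0 3 6)| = 3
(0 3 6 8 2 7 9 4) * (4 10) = [3, 1, 7, 6, 0, 5, 8, 9, 2, 10, 4] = (0 3 6 8 2 7 9 10 4)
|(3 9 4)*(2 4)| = 4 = |(2 4 3 9)|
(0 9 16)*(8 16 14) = (0 9 14 8 16) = [9, 1, 2, 3, 4, 5, 6, 7, 16, 14, 10, 11, 12, 13, 8, 15, 0]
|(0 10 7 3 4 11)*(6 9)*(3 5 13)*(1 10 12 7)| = |(0 12 7 5 13 3 4 11)(1 10)(6 9)| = 8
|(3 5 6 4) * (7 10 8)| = 12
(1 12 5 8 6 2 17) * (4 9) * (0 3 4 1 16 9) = (0 3 4)(1 12 5 8 6 2 17 16 9) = [3, 12, 17, 4, 0, 8, 2, 7, 6, 1, 10, 11, 5, 13, 14, 15, 9, 16]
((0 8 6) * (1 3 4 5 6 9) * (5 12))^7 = (0 5 4 1 8 6 12 3 9)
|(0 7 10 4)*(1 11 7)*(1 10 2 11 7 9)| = |(0 10 4)(1 7 2 11 9)| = 15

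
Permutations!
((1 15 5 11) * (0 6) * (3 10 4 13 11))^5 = ((0 6)(1 15 5 3 10 4 13 11))^5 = (0 6)(1 4 5 11 10 15 13 3)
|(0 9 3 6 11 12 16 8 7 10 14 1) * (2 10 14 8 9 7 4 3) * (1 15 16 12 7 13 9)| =|(0 13 9 2 10 8 4 3 6 11 7 14 15 16 1)| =15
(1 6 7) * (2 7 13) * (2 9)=[0, 6, 7, 3, 4, 5, 13, 1, 8, 2, 10, 11, 12, 9]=(1 6 13 9 2 7)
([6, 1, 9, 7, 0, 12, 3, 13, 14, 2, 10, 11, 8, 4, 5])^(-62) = (0 13 3)(4 7 6)(5 8)(12 14)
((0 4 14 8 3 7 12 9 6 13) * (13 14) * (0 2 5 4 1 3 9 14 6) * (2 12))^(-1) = (0 9 8 14 12 13 4 5 2 7 3 1)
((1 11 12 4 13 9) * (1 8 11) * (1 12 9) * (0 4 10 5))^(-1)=((0 4 13 1 12 10 5)(8 11 9))^(-1)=(0 5 10 12 1 13 4)(8 9 11)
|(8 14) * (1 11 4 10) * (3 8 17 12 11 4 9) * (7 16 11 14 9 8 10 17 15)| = |(1 4 17 12 14 15 7 16 11 8 9 3 10)| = 13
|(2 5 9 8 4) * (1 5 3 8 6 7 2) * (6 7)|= 8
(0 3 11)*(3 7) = (0 7 3 11) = [7, 1, 2, 11, 4, 5, 6, 3, 8, 9, 10, 0]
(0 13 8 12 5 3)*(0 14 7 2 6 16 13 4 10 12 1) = (0 4 10 12 5 3 14 7 2 6 16 13 8 1) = [4, 0, 6, 14, 10, 3, 16, 2, 1, 9, 12, 11, 5, 8, 7, 15, 13]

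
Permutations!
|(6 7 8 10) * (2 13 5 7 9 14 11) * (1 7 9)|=30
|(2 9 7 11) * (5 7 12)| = 6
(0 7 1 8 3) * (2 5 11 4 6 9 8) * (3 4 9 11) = [7, 2, 5, 0, 6, 3, 11, 1, 4, 8, 10, 9] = (0 7 1 2 5 3)(4 6 11 9 8)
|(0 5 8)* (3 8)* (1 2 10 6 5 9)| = 9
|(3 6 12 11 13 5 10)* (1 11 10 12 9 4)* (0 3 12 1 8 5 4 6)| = 6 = |(0 3)(1 11 13 4 8 5)(6 9)(10 12)|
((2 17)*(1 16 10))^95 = ((1 16 10)(2 17))^95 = (1 10 16)(2 17)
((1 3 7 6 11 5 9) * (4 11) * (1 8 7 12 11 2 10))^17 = ((1 3 12 11 5 9 8 7 6 4 2 10))^17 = (1 9 2 11 6 3 8 10 5 4 12 7)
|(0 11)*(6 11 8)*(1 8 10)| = 6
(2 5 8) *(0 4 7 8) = (0 4 7 8 2 5) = [4, 1, 5, 3, 7, 0, 6, 8, 2]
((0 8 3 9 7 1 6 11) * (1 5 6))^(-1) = (0 11 6 5 7 9 3 8) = ((0 8 3 9 7 5 6 11))^(-1)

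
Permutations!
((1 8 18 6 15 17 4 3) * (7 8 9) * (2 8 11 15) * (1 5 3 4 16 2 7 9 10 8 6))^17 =(1 10 8 18)(2 11 16 7 17 6 15)(3 5)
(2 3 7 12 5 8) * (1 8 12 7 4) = (1 8 2 3 4)(5 12) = [0, 8, 3, 4, 1, 12, 6, 7, 2, 9, 10, 11, 5]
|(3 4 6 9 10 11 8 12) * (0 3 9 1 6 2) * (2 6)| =30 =|(0 3 4 6 1 2)(8 12 9 10 11)|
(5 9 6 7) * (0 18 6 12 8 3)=(0 18 6 7 5 9 12 8 3)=[18, 1, 2, 0, 4, 9, 7, 5, 3, 12, 10, 11, 8, 13, 14, 15, 16, 17, 6]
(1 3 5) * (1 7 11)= (1 3 5 7 11)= [0, 3, 2, 5, 4, 7, 6, 11, 8, 9, 10, 1]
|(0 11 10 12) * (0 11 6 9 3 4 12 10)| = |(0 6 9 3 4 12 11)| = 7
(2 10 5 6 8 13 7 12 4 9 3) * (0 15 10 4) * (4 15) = [4, 1, 15, 2, 9, 6, 8, 12, 13, 3, 5, 11, 0, 7, 14, 10] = (0 4 9 3 2 15 10 5 6 8 13 7 12)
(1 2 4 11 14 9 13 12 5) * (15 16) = (1 2 4 11 14 9 13 12 5)(15 16) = [0, 2, 4, 3, 11, 1, 6, 7, 8, 13, 10, 14, 5, 12, 9, 16, 15]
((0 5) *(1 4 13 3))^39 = ((0 5)(1 4 13 3))^39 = (0 5)(1 3 13 4)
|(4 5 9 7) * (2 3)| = |(2 3)(4 5 9 7)| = 4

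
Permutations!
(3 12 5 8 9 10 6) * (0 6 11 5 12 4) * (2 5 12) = (0 6 3 4)(2 5 8 9 10 11 12) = [6, 1, 5, 4, 0, 8, 3, 7, 9, 10, 11, 12, 2]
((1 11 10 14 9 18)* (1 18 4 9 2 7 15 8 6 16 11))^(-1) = ((18)(2 7 15 8 6 16 11 10 14)(4 9))^(-1) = (18)(2 14 10 11 16 6 8 15 7)(4 9)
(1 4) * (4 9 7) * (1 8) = (1 9 7 4 8) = [0, 9, 2, 3, 8, 5, 6, 4, 1, 7]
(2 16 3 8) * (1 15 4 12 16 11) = (1 15 4 12 16 3 8 2 11) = [0, 15, 11, 8, 12, 5, 6, 7, 2, 9, 10, 1, 16, 13, 14, 4, 3]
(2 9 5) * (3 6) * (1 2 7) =(1 2 9 5 7)(3 6) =[0, 2, 9, 6, 4, 7, 3, 1, 8, 5]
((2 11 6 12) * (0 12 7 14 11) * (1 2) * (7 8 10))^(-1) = ((0 12 1 2)(6 8 10 7 14 11))^(-1) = (0 2 1 12)(6 11 14 7 10 8)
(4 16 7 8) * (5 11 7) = (4 16 5 11 7 8) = [0, 1, 2, 3, 16, 11, 6, 8, 4, 9, 10, 7, 12, 13, 14, 15, 5]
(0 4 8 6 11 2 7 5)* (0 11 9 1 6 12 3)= (0 4 8 12 3)(1 6 9)(2 7 5 11)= [4, 6, 7, 0, 8, 11, 9, 5, 12, 1, 10, 2, 3]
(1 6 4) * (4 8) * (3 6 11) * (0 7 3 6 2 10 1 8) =[7, 11, 10, 2, 8, 5, 0, 3, 4, 9, 1, 6] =(0 7 3 2 10 1 11 6)(4 8)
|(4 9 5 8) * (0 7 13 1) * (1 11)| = |(0 7 13 11 1)(4 9 5 8)| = 20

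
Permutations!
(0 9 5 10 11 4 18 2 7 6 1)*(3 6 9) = (0 3 6 1)(2 7 9 5 10 11 4 18) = [3, 0, 7, 6, 18, 10, 1, 9, 8, 5, 11, 4, 12, 13, 14, 15, 16, 17, 2]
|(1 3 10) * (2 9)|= 6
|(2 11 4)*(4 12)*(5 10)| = 4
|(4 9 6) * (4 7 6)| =2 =|(4 9)(6 7)|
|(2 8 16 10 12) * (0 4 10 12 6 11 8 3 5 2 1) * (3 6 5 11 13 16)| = 30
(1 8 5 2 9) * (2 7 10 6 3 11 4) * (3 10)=(1 8 5 7 3 11 4 2 9)(6 10)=[0, 8, 9, 11, 2, 7, 10, 3, 5, 1, 6, 4]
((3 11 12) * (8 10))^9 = (12)(8 10)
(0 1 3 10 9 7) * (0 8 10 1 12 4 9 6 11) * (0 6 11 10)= [12, 3, 2, 1, 9, 5, 10, 8, 0, 7, 11, 6, 4]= (0 12 4 9 7 8)(1 3)(6 10 11)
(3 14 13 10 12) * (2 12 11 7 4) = (2 12 3 14 13 10 11 7 4) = [0, 1, 12, 14, 2, 5, 6, 4, 8, 9, 11, 7, 3, 10, 13]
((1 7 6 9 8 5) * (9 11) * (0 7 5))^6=((0 7 6 11 9 8)(1 5))^6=(11)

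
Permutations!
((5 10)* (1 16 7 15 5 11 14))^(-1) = (1 14 11 10 5 15 7 16)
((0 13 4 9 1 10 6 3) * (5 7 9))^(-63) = (0 10 7 13 6 9 4 3 1 5)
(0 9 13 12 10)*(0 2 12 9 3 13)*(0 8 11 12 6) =(0 3 13 9 8 11 12 10 2 6) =[3, 1, 6, 13, 4, 5, 0, 7, 11, 8, 2, 12, 10, 9]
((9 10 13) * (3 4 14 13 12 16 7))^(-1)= ((3 4 14 13 9 10 12 16 7))^(-1)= (3 7 16 12 10 9 13 14 4)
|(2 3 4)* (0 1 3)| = |(0 1 3 4 2)| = 5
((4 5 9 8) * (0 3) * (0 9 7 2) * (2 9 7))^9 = ((0 3 7 9 8 4 5 2))^9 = (0 3 7 9 8 4 5 2)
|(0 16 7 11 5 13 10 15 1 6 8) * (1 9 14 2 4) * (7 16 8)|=|(16)(0 8)(1 6 7 11 5 13 10 15 9 14 2 4)|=12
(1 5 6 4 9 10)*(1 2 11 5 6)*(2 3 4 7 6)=(1 2 11 5)(3 4 9 10)(6 7)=[0, 2, 11, 4, 9, 1, 7, 6, 8, 10, 3, 5]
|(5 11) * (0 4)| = 2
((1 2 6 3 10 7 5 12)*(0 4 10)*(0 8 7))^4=(0 4 10)(1 8)(2 7)(3 12)(5 6)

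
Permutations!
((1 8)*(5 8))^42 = (8)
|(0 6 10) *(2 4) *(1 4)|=3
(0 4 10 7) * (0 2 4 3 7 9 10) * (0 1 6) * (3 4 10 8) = (0 4 1 6)(2 10 9 8 3 7) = [4, 6, 10, 7, 1, 5, 0, 2, 3, 8, 9]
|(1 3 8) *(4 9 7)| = |(1 3 8)(4 9 7)| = 3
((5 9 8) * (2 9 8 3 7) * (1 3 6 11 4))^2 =((1 3 7 2 9 6 11 4)(5 8))^2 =(1 7 9 11)(2 6 4 3)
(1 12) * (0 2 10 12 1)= (0 2 10 12)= [2, 1, 10, 3, 4, 5, 6, 7, 8, 9, 12, 11, 0]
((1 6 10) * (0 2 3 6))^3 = (0 6)(1 3)(2 10)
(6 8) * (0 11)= [11, 1, 2, 3, 4, 5, 8, 7, 6, 9, 10, 0]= (0 11)(6 8)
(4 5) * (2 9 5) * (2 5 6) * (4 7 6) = (2 9 4 5 7 6) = [0, 1, 9, 3, 5, 7, 2, 6, 8, 4]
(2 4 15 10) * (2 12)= (2 4 15 10 12)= [0, 1, 4, 3, 15, 5, 6, 7, 8, 9, 12, 11, 2, 13, 14, 10]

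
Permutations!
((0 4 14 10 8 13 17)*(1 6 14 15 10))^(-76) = (0 4 15 10 8 13 17)(1 14 6)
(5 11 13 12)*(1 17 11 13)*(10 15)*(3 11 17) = [0, 3, 2, 11, 4, 13, 6, 7, 8, 9, 15, 1, 5, 12, 14, 10, 16, 17] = (17)(1 3 11)(5 13 12)(10 15)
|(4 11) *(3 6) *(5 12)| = |(3 6)(4 11)(5 12)| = 2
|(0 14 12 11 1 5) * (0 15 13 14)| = |(1 5 15 13 14 12 11)| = 7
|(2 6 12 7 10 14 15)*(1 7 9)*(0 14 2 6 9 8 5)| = |(0 14 15 6 12 8 5)(1 7 10 2 9)| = 35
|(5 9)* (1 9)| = |(1 9 5)| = 3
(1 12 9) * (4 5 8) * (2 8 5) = (1 12 9)(2 8 4) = [0, 12, 8, 3, 2, 5, 6, 7, 4, 1, 10, 11, 9]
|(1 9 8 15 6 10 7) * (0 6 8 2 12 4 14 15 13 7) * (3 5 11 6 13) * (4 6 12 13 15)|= 90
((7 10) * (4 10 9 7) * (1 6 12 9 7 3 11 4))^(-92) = (1 3)(4 12)(6 11)(9 10)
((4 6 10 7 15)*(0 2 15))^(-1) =(0 7 10 6 4 15 2)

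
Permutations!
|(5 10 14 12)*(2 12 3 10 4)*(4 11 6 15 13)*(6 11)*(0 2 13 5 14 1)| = 42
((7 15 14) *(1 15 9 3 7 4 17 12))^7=((1 15 14 4 17 12)(3 7 9))^7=(1 15 14 4 17 12)(3 7 9)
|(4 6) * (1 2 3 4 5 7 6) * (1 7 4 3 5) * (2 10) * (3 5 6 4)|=|(1 10 2 6)(3 5)(4 7)|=4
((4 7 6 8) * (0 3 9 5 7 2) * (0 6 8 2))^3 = (0 5 4 9 8 3 7)(2 6)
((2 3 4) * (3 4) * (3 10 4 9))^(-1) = (2 4 10 3 9)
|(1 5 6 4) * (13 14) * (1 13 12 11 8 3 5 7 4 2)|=12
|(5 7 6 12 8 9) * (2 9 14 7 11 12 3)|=|(2 9 5 11 12 8 14 7 6 3)|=10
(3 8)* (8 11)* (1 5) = [0, 5, 2, 11, 4, 1, 6, 7, 3, 9, 10, 8] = (1 5)(3 11 8)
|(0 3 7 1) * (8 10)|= |(0 3 7 1)(8 10)|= 4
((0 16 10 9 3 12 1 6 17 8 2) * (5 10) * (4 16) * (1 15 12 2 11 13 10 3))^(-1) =((0 4 16 5 3 2)(1 6 17 8 11 13 10 9)(12 15))^(-1) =(0 2 3 5 16 4)(1 9 10 13 11 8 17 6)(12 15)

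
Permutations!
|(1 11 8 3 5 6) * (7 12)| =|(1 11 8 3 5 6)(7 12)| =6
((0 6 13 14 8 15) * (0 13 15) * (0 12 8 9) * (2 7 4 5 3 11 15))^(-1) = ((0 6 2 7 4 5 3 11 15 13 14 9)(8 12))^(-1) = (0 9 14 13 15 11 3 5 4 7 2 6)(8 12)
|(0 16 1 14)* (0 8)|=5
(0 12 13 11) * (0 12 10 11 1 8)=(0 10 11 12 13 1 8)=[10, 8, 2, 3, 4, 5, 6, 7, 0, 9, 11, 12, 13, 1]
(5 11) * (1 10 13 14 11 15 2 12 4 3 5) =(1 10 13 14 11)(2 12 4 3 5 15) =[0, 10, 12, 5, 3, 15, 6, 7, 8, 9, 13, 1, 4, 14, 11, 2]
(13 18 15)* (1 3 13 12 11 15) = (1 3 13 18)(11 15 12) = [0, 3, 2, 13, 4, 5, 6, 7, 8, 9, 10, 15, 11, 18, 14, 12, 16, 17, 1]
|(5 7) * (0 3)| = |(0 3)(5 7)| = 2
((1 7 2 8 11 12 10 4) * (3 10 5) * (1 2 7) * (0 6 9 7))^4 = ((0 6 9 7)(2 8 11 12 5 3 10 4))^4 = (2 5)(3 8)(4 12)(10 11)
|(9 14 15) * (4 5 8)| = |(4 5 8)(9 14 15)| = 3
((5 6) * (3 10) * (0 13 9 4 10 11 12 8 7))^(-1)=(0 7 8 12 11 3 10 4 9 13)(5 6)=((0 13 9 4 10 3 11 12 8 7)(5 6))^(-1)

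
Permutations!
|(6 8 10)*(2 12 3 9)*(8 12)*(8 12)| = |(2 12 3 9)(6 8 10)| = 12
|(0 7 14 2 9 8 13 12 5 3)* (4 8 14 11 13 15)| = 21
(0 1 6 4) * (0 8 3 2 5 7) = (0 1 6 4 8 3 2 5 7) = [1, 6, 5, 2, 8, 7, 4, 0, 3]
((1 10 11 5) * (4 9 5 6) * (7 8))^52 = ((1 10 11 6 4 9 5)(7 8))^52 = (1 6 5 11 9 10 4)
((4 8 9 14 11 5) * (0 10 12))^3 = (4 14)(5 9)(8 11)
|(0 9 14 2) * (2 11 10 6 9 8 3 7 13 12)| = |(0 8 3 7 13 12 2)(6 9 14 11 10)| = 35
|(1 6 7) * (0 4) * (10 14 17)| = 6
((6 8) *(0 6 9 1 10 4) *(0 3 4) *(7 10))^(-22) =(0 10 7 1 9 8 6)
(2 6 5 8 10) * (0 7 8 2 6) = (0 7 8 10 6 5 2) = [7, 1, 0, 3, 4, 2, 5, 8, 10, 9, 6]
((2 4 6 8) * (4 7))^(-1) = (2 8 6 4 7)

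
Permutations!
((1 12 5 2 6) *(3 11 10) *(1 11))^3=((1 12 5 2 6 11 10 3))^3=(1 2 10 12 6 3 5 11)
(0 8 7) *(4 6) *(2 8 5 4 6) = [5, 1, 8, 3, 2, 4, 6, 0, 7] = (0 5 4 2 8 7)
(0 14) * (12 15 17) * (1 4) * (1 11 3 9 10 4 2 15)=(0 14)(1 2 15 17 12)(3 9 10 4 11)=[14, 2, 15, 9, 11, 5, 6, 7, 8, 10, 4, 3, 1, 13, 0, 17, 16, 12]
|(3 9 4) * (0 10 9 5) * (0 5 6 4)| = 3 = |(0 10 9)(3 6 4)|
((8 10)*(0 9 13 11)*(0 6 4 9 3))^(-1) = ((0 3)(4 9 13 11 6)(8 10))^(-1) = (0 3)(4 6 11 13 9)(8 10)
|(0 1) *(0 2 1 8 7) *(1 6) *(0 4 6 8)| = |(1 2 8 7 4 6)| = 6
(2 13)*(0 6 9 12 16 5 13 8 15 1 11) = [6, 11, 8, 3, 4, 13, 9, 7, 15, 12, 10, 0, 16, 2, 14, 1, 5] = (0 6 9 12 16 5 13 2 8 15 1 11)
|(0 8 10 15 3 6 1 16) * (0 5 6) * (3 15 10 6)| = |(0 8 6 1 16 5 3)| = 7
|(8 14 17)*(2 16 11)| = 3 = |(2 16 11)(8 14 17)|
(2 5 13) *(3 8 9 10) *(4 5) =(2 4 5 13)(3 8 9 10) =[0, 1, 4, 8, 5, 13, 6, 7, 9, 10, 3, 11, 12, 2]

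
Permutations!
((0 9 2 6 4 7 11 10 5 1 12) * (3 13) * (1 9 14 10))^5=(0 2 1 5 7 14 6 12 9 11 10 4)(3 13)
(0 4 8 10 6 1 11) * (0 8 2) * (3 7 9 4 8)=(0 8 10 6 1 11 3 7 9 4 2)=[8, 11, 0, 7, 2, 5, 1, 9, 10, 4, 6, 3]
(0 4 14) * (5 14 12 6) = (0 4 12 6 5 14) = [4, 1, 2, 3, 12, 14, 5, 7, 8, 9, 10, 11, 6, 13, 0]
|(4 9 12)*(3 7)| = |(3 7)(4 9 12)| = 6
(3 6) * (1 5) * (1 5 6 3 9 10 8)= [0, 6, 2, 3, 4, 5, 9, 7, 1, 10, 8]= (1 6 9 10 8)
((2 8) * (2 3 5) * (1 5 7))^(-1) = ((1 5 2 8 3 7))^(-1) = (1 7 3 8 2 5)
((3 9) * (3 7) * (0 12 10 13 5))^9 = (0 5 13 10 12)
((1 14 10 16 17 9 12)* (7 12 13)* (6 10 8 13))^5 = (17)(1 12 7 13 8 14)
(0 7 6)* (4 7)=(0 4 7 6)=[4, 1, 2, 3, 7, 5, 0, 6]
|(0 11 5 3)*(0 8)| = |(0 11 5 3 8)| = 5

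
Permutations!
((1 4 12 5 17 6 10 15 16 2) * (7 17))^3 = (1 5 6 16 4 7 10 2 12 17 15)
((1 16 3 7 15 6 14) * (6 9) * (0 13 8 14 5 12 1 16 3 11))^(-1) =((0 13 8 14 16 11)(1 3 7 15 9 6 5 12))^(-1) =(0 11 16 14 8 13)(1 12 5 6 9 15 7 3)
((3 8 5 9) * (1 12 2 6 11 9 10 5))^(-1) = (1 8 3 9 11 6 2 12)(5 10)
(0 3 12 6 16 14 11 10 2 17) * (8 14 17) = [3, 1, 8, 12, 4, 5, 16, 7, 14, 9, 2, 10, 6, 13, 11, 15, 17, 0] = (0 3 12 6 16 17)(2 8 14 11 10)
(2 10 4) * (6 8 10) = (2 6 8 10 4) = [0, 1, 6, 3, 2, 5, 8, 7, 10, 9, 4]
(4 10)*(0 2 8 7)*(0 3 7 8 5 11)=(0 2 5 11)(3 7)(4 10)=[2, 1, 5, 7, 10, 11, 6, 3, 8, 9, 4, 0]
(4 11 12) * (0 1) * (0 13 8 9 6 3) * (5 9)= (0 1 13 8 5 9 6 3)(4 11 12)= [1, 13, 2, 0, 11, 9, 3, 7, 5, 6, 10, 12, 4, 8]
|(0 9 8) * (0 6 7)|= 5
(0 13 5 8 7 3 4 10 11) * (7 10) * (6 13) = (0 6 13 5 8 10 11)(3 4 7) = [6, 1, 2, 4, 7, 8, 13, 3, 10, 9, 11, 0, 12, 5]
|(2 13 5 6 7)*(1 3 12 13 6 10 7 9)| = 10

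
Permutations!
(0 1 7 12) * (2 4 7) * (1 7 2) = (0 7 12)(2 4) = [7, 1, 4, 3, 2, 5, 6, 12, 8, 9, 10, 11, 0]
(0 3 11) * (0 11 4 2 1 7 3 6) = (11)(0 6)(1 7 3 4 2) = [6, 7, 1, 4, 2, 5, 0, 3, 8, 9, 10, 11]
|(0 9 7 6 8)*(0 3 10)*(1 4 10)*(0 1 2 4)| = |(0 9 7 6 8 3 2 4 10 1)| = 10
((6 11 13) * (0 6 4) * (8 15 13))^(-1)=((0 6 11 8 15 13 4))^(-1)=(0 4 13 15 8 11 6)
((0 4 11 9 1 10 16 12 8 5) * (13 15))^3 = ((0 4 11 9 1 10 16 12 8 5)(13 15))^3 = (0 9 16 5 11 10 8 4 1 12)(13 15)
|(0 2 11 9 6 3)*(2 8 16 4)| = |(0 8 16 4 2 11 9 6 3)| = 9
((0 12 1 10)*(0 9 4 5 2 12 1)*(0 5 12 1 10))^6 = (0 2 12 9)(1 5 4 10)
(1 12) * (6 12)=(1 6 12)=[0, 6, 2, 3, 4, 5, 12, 7, 8, 9, 10, 11, 1]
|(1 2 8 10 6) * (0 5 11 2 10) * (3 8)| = |(0 5 11 2 3 8)(1 10 6)| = 6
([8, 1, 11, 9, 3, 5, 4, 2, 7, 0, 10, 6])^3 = (0 2 4)(3 8 11)(6 9 7)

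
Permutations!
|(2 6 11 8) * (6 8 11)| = |(11)(2 8)| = 2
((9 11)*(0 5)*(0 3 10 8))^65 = (9 11) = ((0 5 3 10 8)(9 11))^65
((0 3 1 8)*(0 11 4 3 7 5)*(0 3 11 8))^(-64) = (11)(0 7 5 3 1)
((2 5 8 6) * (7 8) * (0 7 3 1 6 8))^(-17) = ((8)(0 7)(1 6 2 5 3))^(-17) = (8)(0 7)(1 5 6 3 2)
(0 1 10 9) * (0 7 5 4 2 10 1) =(2 10 9 7 5 4) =[0, 1, 10, 3, 2, 4, 6, 5, 8, 7, 9]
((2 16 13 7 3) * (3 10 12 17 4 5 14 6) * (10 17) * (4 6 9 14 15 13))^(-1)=((2 16 4 5 15 13 7 17 6 3)(9 14)(10 12))^(-1)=(2 3 6 17 7 13 15 5 4 16)(9 14)(10 12)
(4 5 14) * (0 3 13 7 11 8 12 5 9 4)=(0 3 13 7 11 8 12 5 14)(4 9)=[3, 1, 2, 13, 9, 14, 6, 11, 12, 4, 10, 8, 5, 7, 0]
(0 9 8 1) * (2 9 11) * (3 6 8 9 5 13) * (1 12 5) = (0 11 2 1)(3 6 8 12 5 13) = [11, 0, 1, 6, 4, 13, 8, 7, 12, 9, 10, 2, 5, 3]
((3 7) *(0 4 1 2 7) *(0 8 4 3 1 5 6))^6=(8)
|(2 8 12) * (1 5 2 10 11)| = 7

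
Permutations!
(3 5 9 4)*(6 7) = (3 5 9 4)(6 7) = [0, 1, 2, 5, 3, 9, 7, 6, 8, 4]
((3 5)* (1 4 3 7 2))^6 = ((1 4 3 5 7 2))^6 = (7)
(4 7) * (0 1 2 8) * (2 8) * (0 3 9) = (0 1 8 3 9)(4 7) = [1, 8, 2, 9, 7, 5, 6, 4, 3, 0]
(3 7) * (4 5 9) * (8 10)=(3 7)(4 5 9)(8 10)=[0, 1, 2, 7, 5, 9, 6, 3, 10, 4, 8]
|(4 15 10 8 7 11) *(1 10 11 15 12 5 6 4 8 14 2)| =4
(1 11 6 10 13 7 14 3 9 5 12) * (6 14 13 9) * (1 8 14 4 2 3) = [0, 11, 3, 6, 2, 12, 10, 13, 14, 5, 9, 4, 8, 7, 1] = (1 11 4 2 3 6 10 9 5 12 8 14)(7 13)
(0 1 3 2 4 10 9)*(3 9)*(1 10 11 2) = (0 10 3 1 9)(2 4 11) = [10, 9, 4, 1, 11, 5, 6, 7, 8, 0, 3, 2]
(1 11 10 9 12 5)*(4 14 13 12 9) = (1 11 10 4 14 13 12 5) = [0, 11, 2, 3, 14, 1, 6, 7, 8, 9, 4, 10, 5, 12, 13]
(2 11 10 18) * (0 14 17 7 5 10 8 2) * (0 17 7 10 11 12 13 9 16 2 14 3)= (0 3)(2 12 13 9 16)(5 11 8 14 7)(10 18 17)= [3, 1, 12, 0, 4, 11, 6, 5, 14, 16, 18, 8, 13, 9, 7, 15, 2, 10, 17]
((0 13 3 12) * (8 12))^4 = (0 12 8 3 13)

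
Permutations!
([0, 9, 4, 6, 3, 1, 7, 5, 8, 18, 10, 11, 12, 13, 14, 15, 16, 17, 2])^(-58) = (1 3 9 6 18 7 2 5 4)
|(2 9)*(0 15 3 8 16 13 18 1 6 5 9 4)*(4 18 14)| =24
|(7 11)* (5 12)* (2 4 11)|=|(2 4 11 7)(5 12)|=4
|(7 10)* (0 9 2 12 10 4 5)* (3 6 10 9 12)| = |(0 12 9 2 3 6 10 7 4 5)| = 10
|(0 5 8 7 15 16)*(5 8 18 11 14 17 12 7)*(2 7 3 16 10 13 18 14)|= 56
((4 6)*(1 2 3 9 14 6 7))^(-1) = (1 7 4 6 14 9 3 2)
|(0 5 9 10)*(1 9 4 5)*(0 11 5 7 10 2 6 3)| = 30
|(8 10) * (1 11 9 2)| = |(1 11 9 2)(8 10)| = 4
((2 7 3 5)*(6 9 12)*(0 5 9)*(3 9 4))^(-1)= (0 6 12 9 7 2 5)(3 4)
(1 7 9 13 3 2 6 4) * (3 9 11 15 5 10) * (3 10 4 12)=[0, 7, 6, 2, 1, 4, 12, 11, 8, 13, 10, 15, 3, 9, 14, 5]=(1 7 11 15 5 4)(2 6 12 3)(9 13)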